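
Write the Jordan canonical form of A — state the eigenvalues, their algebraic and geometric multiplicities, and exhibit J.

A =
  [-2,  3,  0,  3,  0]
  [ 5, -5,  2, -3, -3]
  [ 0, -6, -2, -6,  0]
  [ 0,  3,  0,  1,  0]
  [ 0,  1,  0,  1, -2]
J_3(-2) ⊕ J_1(-2) ⊕ J_1(-2)

The characteristic polynomial is
  det(x·I − A) = x^5 + 10*x^4 + 40*x^3 + 80*x^2 + 80*x + 32 = (x + 2)^5

Eigenvalues and multiplicities (the geometric multiplicity of λ is n − rank(A − λI), which equals the number of Jordan blocks for λ):
  λ = -2: algebraic multiplicity = 5, geometric multiplicity = 3

Determining the block sizes for each eigenvalue:
  λ = -2: with am = 5 and gm = 3, the partition is not yet determined (e.g. several partitions of 5 into 3 parts exist). Let N = A − (-2)·I. Computing rank(N^1) = 2, rank(N^2) = 1, rank(N^3) = 0; the number of blocks of size ≥ j is rank(N^{j−1}) − rank(N^j), giving [3, 1, 1]. So we have 1 block(s) of size 3, 2 block(s) of size 1 → block sizes [3, 1, 1]

Assembling the blocks gives a Jordan form
J =
  [-2,  1,  0,  0,  0]
  [ 0, -2,  1,  0,  0]
  [ 0,  0, -2,  0,  0]
  [ 0,  0,  0, -2,  0]
  [ 0,  0,  0,  0, -2]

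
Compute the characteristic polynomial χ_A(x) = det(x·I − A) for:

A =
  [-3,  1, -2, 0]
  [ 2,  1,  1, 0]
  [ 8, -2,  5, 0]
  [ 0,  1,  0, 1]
x^4 - 4*x^3 + 6*x^2 - 4*x + 1

Expanding det(x·I − A) (e.g. by cofactor expansion or by noting that A is similar to its Jordan form J, which has the same characteristic polynomial as A) gives
  χ_A(x) = x^4 - 4*x^3 + 6*x^2 - 4*x + 1
which factors as (x - 1)^4. The eigenvalues (with algebraic multiplicities) are λ = 1 with multiplicity 4.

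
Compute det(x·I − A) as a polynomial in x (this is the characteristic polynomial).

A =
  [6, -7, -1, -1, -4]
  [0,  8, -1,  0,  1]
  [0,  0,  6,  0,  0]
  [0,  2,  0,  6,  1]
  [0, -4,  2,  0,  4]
x^5 - 30*x^4 + 360*x^3 - 2160*x^2 + 6480*x - 7776

Expanding det(x·I − A) (e.g. by cofactor expansion or by noting that A is similar to its Jordan form J, which has the same characteristic polynomial as A) gives
  χ_A(x) = x^5 - 30*x^4 + 360*x^3 - 2160*x^2 + 6480*x - 7776
which factors as (x - 6)^5. The eigenvalues (with algebraic multiplicities) are λ = 6 with multiplicity 5.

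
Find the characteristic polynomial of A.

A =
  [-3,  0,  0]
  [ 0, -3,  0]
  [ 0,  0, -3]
x^3 + 9*x^2 + 27*x + 27

Expanding det(x·I − A) (e.g. by cofactor expansion or by noting that A is similar to its Jordan form J, which has the same characteristic polynomial as A) gives
  χ_A(x) = x^3 + 9*x^2 + 27*x + 27
which factors as (x + 3)^3. The eigenvalues (with algebraic multiplicities) are λ = -3 with multiplicity 3.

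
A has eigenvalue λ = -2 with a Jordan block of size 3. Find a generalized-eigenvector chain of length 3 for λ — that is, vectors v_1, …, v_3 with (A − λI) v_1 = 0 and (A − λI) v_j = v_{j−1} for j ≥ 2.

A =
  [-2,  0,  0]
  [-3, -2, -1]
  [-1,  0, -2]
A Jordan chain for λ = -2 of length 3:
v_1 = (0, 1, 0)ᵀ
v_2 = (0, -3, -1)ᵀ
v_3 = (1, 0, 0)ᵀ

Let N = A − (-2)·I. We want v_3 with N^3 v_3 = 0 but N^2 v_3 ≠ 0; then v_{j-1} := N · v_j for j = 3, …, 2.

Pick v_3 = (1, 0, 0)ᵀ.
Then v_2 = N · v_3 = (0, -3, -1)ᵀ.
Then v_1 = N · v_2 = (0, 1, 0)ᵀ.

Sanity check: (A − (-2)·I) v_1 = (0, 0, 0)ᵀ = 0. ✓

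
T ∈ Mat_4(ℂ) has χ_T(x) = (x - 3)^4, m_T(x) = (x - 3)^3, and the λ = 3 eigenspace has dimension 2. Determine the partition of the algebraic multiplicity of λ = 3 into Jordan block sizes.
Block sizes for λ = 3: [3, 1]

Step 1 — from the characteristic polynomial, algebraic multiplicity of λ = 3 is 4. From dim ker(T − (3)·I) = 2, there are exactly 2 Jordan blocks for λ = 3.
Step 2 — from the minimal polynomial, the factor (x − 3)^3 tells us the largest block for λ = 3 has size 3.
Step 3 — with total size 4, 2 blocks, and largest block 3, the block sizes (in nonincreasing order) are [3, 1].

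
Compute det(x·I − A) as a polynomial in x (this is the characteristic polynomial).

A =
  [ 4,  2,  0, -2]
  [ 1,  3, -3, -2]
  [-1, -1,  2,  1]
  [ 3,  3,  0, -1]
x^4 - 8*x^3 + 24*x^2 - 32*x + 16

Expanding det(x·I − A) (e.g. by cofactor expansion or by noting that A is similar to its Jordan form J, which has the same characteristic polynomial as A) gives
  χ_A(x) = x^4 - 8*x^3 + 24*x^2 - 32*x + 16
which factors as (x - 2)^4. The eigenvalues (with algebraic multiplicities) are λ = 2 with multiplicity 4.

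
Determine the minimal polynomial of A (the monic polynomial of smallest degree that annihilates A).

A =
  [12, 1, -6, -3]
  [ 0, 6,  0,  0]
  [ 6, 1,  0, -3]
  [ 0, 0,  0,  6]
x^2 - 12*x + 36

The characteristic polynomial is χ_A(x) = (x - 6)^4, so the eigenvalues are known. The minimal polynomial is
  m_A(x) = Π_λ (x − λ)^{k_λ}
where k_λ is the size of the *largest* Jordan block for λ (equivalently, the smallest k with (A − λI)^k v = 0 for every generalised eigenvector v of λ).

  λ = 6: largest Jordan block has size 2, contributing (x − 6)^2

So m_A(x) = (x - 6)^2 = x^2 - 12*x + 36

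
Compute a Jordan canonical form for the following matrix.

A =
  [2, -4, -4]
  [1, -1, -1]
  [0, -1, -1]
J_3(0)

The characteristic polynomial is
  det(x·I − A) = x^3

Eigenvalues and multiplicities (the geometric multiplicity of λ is n − rank(A − λI), which equals the number of Jordan blocks for λ):
  λ = 0: algebraic multiplicity = 3, geometric multiplicity = 1

Determining the block sizes for each eigenvalue:
  λ = 0: one block (gm = 1), so the single block has size am = 3 → block sizes [3]

Assembling the blocks gives a Jordan form
J =
  [0, 1, 0]
  [0, 0, 1]
  [0, 0, 0]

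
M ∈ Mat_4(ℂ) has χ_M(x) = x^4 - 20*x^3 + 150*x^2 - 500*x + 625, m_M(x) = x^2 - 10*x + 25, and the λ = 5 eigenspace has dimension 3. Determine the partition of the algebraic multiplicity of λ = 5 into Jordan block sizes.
Block sizes for λ = 5: [2, 1, 1]

Step 1 — from the characteristic polynomial, algebraic multiplicity of λ = 5 is 4. From dim ker(M − (5)·I) = 3, there are exactly 3 Jordan blocks for λ = 5.
Step 2 — from the minimal polynomial, the factor (x − 5)^2 tells us the largest block for λ = 5 has size 2.
Step 3 — with total size 4, 3 blocks, and largest block 2, the block sizes (in nonincreasing order) are [2, 1, 1].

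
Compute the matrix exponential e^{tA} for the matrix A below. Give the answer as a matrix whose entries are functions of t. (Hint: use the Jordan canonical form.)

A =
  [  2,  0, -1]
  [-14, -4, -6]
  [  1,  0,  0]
e^{tA} =
  [t*exp(t) + exp(t), 0, -t*exp(t)]
  [-4*t*exp(t) - 2*exp(t) + 2*exp(-4*t), exp(-4*t), 4*t*exp(t) - 2*exp(t) + 2*exp(-4*t)]
  [t*exp(t), 0, -t*exp(t) + exp(t)]

Strategy: write A = P · J · P⁻¹ where J is a Jordan canonical form, so e^{tA} = P · e^{tJ} · P⁻¹, and e^{tJ} can be computed block-by-block.

A has Jordan form
J =
  [-4, 0, 0]
  [ 0, 1, 1]
  [ 0, 0, 1]
(up to reordering of blocks).

Per-block formulas:
  For a 1×1 block at λ = -4: exp(t · [-4]) = [e^(-4t)].
  For a 2×2 Jordan block J_2(1): exp(t · J_2(1)) = e^(1t)·(I + t·N), where N is the 2×2 nilpotent shift.

After assembling e^{tJ} and conjugating by P, we get:

e^{tA} =
  [t*exp(t) + exp(t), 0, -t*exp(t)]
  [-4*t*exp(t) - 2*exp(t) + 2*exp(-4*t), exp(-4*t), 4*t*exp(t) - 2*exp(t) + 2*exp(-4*t)]
  [t*exp(t), 0, -t*exp(t) + exp(t)]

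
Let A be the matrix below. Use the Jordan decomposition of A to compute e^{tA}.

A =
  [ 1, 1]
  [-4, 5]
e^{tA} =
  [-2*t*exp(3*t) + exp(3*t), t*exp(3*t)]
  [-4*t*exp(3*t), 2*t*exp(3*t) + exp(3*t)]

Strategy: write A = P · J · P⁻¹ where J is a Jordan canonical form, so e^{tA} = P · e^{tJ} · P⁻¹, and e^{tJ} can be computed block-by-block.

A has Jordan form
J =
  [3, 1]
  [0, 3]
(up to reordering of blocks).

Per-block formulas:
  For a 2×2 Jordan block J_2(3): exp(t · J_2(3)) = e^(3t)·(I + t·N), where N is the 2×2 nilpotent shift.

After assembling e^{tJ} and conjugating by P, we get:

e^{tA} =
  [-2*t*exp(3*t) + exp(3*t), t*exp(3*t)]
  [-4*t*exp(3*t), 2*t*exp(3*t) + exp(3*t)]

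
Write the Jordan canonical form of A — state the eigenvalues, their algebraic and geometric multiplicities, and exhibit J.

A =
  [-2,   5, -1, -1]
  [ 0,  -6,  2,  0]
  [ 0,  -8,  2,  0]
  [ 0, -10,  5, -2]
J_3(-2) ⊕ J_1(-2)

The characteristic polynomial is
  det(x·I − A) = x^4 + 8*x^3 + 24*x^2 + 32*x + 16 = (x + 2)^4

Eigenvalues and multiplicities (the geometric multiplicity of λ is n − rank(A − λI), which equals the number of Jordan blocks for λ):
  λ = -2: algebraic multiplicity = 4, geometric multiplicity = 2

Determining the block sizes for each eigenvalue:
  λ = -2: with am = 4 and gm = 2, the partition is not yet determined (e.g. several partitions of 4 into 2 parts exist). Let N = A − (-2)·I. Computing rank(N^1) = 2, rank(N^2) = 1, rank(N^3) = 0; the number of blocks of size ≥ j is rank(N^{j−1}) − rank(N^j), giving [2, 1, 1]. So we have 1 block(s) of size 3, 1 block(s) of size 1 → block sizes [3, 1]

Assembling the blocks gives a Jordan form
J =
  [-2,  1,  0,  0]
  [ 0, -2,  1,  0]
  [ 0,  0, -2,  0]
  [ 0,  0,  0, -2]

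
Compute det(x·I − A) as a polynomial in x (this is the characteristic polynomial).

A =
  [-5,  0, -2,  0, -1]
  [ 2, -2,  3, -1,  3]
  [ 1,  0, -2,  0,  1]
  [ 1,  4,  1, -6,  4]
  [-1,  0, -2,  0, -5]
x^5 + 20*x^4 + 160*x^3 + 640*x^2 + 1280*x + 1024

Expanding det(x·I − A) (e.g. by cofactor expansion or by noting that A is similar to its Jordan form J, which has the same characteristic polynomial as A) gives
  χ_A(x) = x^5 + 20*x^4 + 160*x^3 + 640*x^2 + 1280*x + 1024
which factors as (x + 4)^5. The eigenvalues (with algebraic multiplicities) are λ = -4 with multiplicity 5.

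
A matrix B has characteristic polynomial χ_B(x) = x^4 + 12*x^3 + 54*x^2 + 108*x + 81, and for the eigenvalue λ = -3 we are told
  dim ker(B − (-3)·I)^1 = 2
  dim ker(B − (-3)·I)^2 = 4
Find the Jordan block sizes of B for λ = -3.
Block sizes for λ = -3: [2, 2]

From the dimensions of kernels of powers, the number of Jordan blocks of size at least j is d_j − d_{j−1} where d_j = dim ker(N^j) (with d_0 = 0). Computing the differences gives [2, 2].
The number of blocks of size exactly k is (#blocks of size ≥ k) − (#blocks of size ≥ k + 1), so the partition is: 2 block(s) of size 2.
In nonincreasing order the block sizes are [2, 2].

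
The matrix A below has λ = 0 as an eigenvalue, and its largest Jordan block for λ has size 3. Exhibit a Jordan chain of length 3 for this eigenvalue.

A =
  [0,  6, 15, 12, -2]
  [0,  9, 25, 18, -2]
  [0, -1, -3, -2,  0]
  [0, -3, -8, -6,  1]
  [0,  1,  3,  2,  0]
A Jordan chain for λ = 0 of length 3:
v_1 = (1, 0, 0, 0, 0)ᵀ
v_2 = (6, 9, -1, -3, 1)ᵀ
v_3 = (0, 1, 0, 0, 0)ᵀ

Let N = A − (0)·I. We want v_3 with N^3 v_3 = 0 but N^2 v_3 ≠ 0; then v_{j-1} := N · v_j for j = 3, …, 2.

Pick v_3 = (0, 1, 0, 0, 0)ᵀ.
Then v_2 = N · v_3 = (6, 9, -1, -3, 1)ᵀ.
Then v_1 = N · v_2 = (1, 0, 0, 0, 0)ᵀ.

Sanity check: (A − (0)·I) v_1 = (0, 0, 0, 0, 0)ᵀ = 0. ✓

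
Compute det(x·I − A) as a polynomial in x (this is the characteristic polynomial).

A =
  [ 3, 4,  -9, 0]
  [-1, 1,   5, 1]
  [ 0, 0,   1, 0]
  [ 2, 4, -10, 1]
x^4 - 6*x^3 + 12*x^2 - 10*x + 3

Expanding det(x·I − A) (e.g. by cofactor expansion or by noting that A is similar to its Jordan form J, which has the same characteristic polynomial as A) gives
  χ_A(x) = x^4 - 6*x^3 + 12*x^2 - 10*x + 3
which factors as (x - 3)*(x - 1)^3. The eigenvalues (with algebraic multiplicities) are λ = 1 with multiplicity 3, λ = 3 with multiplicity 1.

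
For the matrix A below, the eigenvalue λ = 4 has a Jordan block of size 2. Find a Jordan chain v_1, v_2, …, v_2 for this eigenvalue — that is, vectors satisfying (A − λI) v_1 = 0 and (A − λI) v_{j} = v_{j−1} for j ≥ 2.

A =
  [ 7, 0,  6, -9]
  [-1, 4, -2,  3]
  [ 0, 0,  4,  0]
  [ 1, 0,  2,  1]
A Jordan chain for λ = 4 of length 2:
v_1 = (3, -1, 0, 1)ᵀ
v_2 = (1, 0, 0, 0)ᵀ

Let N = A − (4)·I. We want v_2 with N^2 v_2 = 0 but N^1 v_2 ≠ 0; then v_{j-1} := N · v_j for j = 2, …, 2.

Pick v_2 = (1, 0, 0, 0)ᵀ.
Then v_1 = N · v_2 = (3, -1, 0, 1)ᵀ.

Sanity check: (A − (4)·I) v_1 = (0, 0, 0, 0)ᵀ = 0. ✓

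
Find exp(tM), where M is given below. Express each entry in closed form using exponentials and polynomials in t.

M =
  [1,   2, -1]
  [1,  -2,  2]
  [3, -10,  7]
e^{tM} =
  [-t*exp(2*t) + exp(2*t), 2*t*exp(2*t), -t*exp(2*t)]
  [t^2*exp(2*t)/2 + t*exp(2*t), -t^2*exp(2*t) - 4*t*exp(2*t) + exp(2*t), t^2*exp(2*t)/2 + 2*t*exp(2*t)]
  [t^2*exp(2*t) + 3*t*exp(2*t), -2*t^2*exp(2*t) - 10*t*exp(2*t), t^2*exp(2*t) + 5*t*exp(2*t) + exp(2*t)]

Strategy: write M = P · J · P⁻¹ where J is a Jordan canonical form, so e^{tM} = P · e^{tJ} · P⁻¹, and e^{tJ} can be computed block-by-block.

M has Jordan form
J =
  [2, 1, 0]
  [0, 2, 1]
  [0, 0, 2]
(up to reordering of blocks).

Per-block formulas:
  For a 3×3 Jordan block J_3(2): exp(t · J_3(2)) = e^(2t)·(I + t·N + (t^2/2)·N^2), where N is the 3×3 nilpotent shift.

After assembling e^{tJ} and conjugating by P, we get:

e^{tM} =
  [-t*exp(2*t) + exp(2*t), 2*t*exp(2*t), -t*exp(2*t)]
  [t^2*exp(2*t)/2 + t*exp(2*t), -t^2*exp(2*t) - 4*t*exp(2*t) + exp(2*t), t^2*exp(2*t)/2 + 2*t*exp(2*t)]
  [t^2*exp(2*t) + 3*t*exp(2*t), -2*t^2*exp(2*t) - 10*t*exp(2*t), t^2*exp(2*t) + 5*t*exp(2*t) + exp(2*t)]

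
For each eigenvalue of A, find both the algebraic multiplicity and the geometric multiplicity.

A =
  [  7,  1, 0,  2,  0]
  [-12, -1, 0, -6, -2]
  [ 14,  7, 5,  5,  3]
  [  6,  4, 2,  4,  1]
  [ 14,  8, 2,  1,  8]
λ = 3: alg = 1, geom = 1; λ = 5: alg = 4, geom = 2

Step 1 — factor the characteristic polynomial to read off the algebraic multiplicities:
  χ_A(x) = (x - 5)^4*(x - 3)

Step 2 — compute geometric multiplicities via the rank-nullity identity g(λ) = n − rank(A − λI):
  rank(A − (3)·I) = 4, so dim ker(A − (3)·I) = n − 4 = 1
  rank(A − (5)·I) = 3, so dim ker(A − (5)·I) = n − 3 = 2

Summary:
  λ = 3: algebraic multiplicity = 1, geometric multiplicity = 1
  λ = 5: algebraic multiplicity = 4, geometric multiplicity = 2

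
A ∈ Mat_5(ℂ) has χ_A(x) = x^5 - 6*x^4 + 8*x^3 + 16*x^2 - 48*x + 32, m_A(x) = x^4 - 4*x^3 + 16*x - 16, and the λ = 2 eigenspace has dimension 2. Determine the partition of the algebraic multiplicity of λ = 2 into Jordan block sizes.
Block sizes for λ = 2: [3, 1]

Step 1 — from the characteristic polynomial, algebraic multiplicity of λ = 2 is 4. From dim ker(A − (2)·I) = 2, there are exactly 2 Jordan blocks for λ = 2.
Step 2 — from the minimal polynomial, the factor (x − 2)^3 tells us the largest block for λ = 2 has size 3.
Step 3 — with total size 4, 2 blocks, and largest block 3, the block sizes (in nonincreasing order) are [3, 1].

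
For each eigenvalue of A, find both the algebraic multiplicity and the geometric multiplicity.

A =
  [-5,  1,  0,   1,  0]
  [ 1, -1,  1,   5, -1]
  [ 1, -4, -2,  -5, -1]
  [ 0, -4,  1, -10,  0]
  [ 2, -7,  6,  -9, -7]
λ = -5: alg = 5, geom = 2

Step 1 — factor the characteristic polynomial to read off the algebraic multiplicities:
  χ_A(x) = (x + 5)^5

Step 2 — compute geometric multiplicities via the rank-nullity identity g(λ) = n − rank(A − λI):
  rank(A − (-5)·I) = 3, so dim ker(A − (-5)·I) = n − 3 = 2

Summary:
  λ = -5: algebraic multiplicity = 5, geometric multiplicity = 2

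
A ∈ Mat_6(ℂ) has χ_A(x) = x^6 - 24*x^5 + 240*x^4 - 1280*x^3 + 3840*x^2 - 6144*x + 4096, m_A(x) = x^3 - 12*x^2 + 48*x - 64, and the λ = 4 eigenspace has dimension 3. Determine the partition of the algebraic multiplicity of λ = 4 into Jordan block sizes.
Block sizes for λ = 4: [3, 2, 1]

Step 1 — from the characteristic polynomial, algebraic multiplicity of λ = 4 is 6. From dim ker(A − (4)·I) = 3, there are exactly 3 Jordan blocks for λ = 4.
Step 2 — from the minimal polynomial, the factor (x − 4)^3 tells us the largest block for λ = 4 has size 3.
Step 3 — with total size 6, 3 blocks, and largest block 3, the block sizes (in nonincreasing order) are [3, 2, 1].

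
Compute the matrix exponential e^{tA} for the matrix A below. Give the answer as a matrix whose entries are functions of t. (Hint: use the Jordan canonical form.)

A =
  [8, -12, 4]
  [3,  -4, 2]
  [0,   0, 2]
e^{tA} =
  [6*t*exp(2*t) + exp(2*t), -12*t*exp(2*t), 4*t*exp(2*t)]
  [3*t*exp(2*t), -6*t*exp(2*t) + exp(2*t), 2*t*exp(2*t)]
  [0, 0, exp(2*t)]

Strategy: write A = P · J · P⁻¹ where J is a Jordan canonical form, so e^{tA} = P · e^{tJ} · P⁻¹, and e^{tJ} can be computed block-by-block.

A has Jordan form
J =
  [2, 1, 0]
  [0, 2, 0]
  [0, 0, 2]
(up to reordering of blocks).

Per-block formulas:
  For a 2×2 Jordan block J_2(2): exp(t · J_2(2)) = e^(2t)·(I + t·N), where N is the 2×2 nilpotent shift.
  For a 1×1 block at λ = 2: exp(t · [2]) = [e^(2t)].

After assembling e^{tJ} and conjugating by P, we get:

e^{tA} =
  [6*t*exp(2*t) + exp(2*t), -12*t*exp(2*t), 4*t*exp(2*t)]
  [3*t*exp(2*t), -6*t*exp(2*t) + exp(2*t), 2*t*exp(2*t)]
  [0, 0, exp(2*t)]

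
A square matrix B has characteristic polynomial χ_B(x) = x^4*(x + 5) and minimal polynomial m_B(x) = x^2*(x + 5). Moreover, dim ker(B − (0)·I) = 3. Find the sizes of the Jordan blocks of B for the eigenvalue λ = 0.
Block sizes for λ = 0: [2, 1, 1]

Step 1 — from the characteristic polynomial, algebraic multiplicity of λ = 0 is 4. From dim ker(B − (0)·I) = 3, there are exactly 3 Jordan blocks for λ = 0.
Step 2 — from the minimal polynomial, the factor (x − 0)^2 tells us the largest block for λ = 0 has size 2.
Step 3 — with total size 4, 3 blocks, and largest block 2, the block sizes (in nonincreasing order) are [2, 1, 1].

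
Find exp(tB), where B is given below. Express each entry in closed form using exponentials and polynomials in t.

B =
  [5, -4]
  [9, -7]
e^{tB} =
  [6*t*exp(-t) + exp(-t), -4*t*exp(-t)]
  [9*t*exp(-t), -6*t*exp(-t) + exp(-t)]

Strategy: write B = P · J · P⁻¹ where J is a Jordan canonical form, so e^{tB} = P · e^{tJ} · P⁻¹, and e^{tJ} can be computed block-by-block.

B has Jordan form
J =
  [-1,  1]
  [ 0, -1]
(up to reordering of blocks).

Per-block formulas:
  For a 2×2 Jordan block J_2(-1): exp(t · J_2(-1)) = e^(-1t)·(I + t·N), where N is the 2×2 nilpotent shift.

After assembling e^{tJ} and conjugating by P, we get:

e^{tB} =
  [6*t*exp(-t) + exp(-t), -4*t*exp(-t)]
  [9*t*exp(-t), -6*t*exp(-t) + exp(-t)]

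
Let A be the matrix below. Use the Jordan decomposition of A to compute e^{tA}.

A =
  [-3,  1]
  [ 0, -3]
e^{tA} =
  [exp(-3*t), t*exp(-3*t)]
  [0, exp(-3*t)]

Strategy: write A = P · J · P⁻¹ where J is a Jordan canonical form, so e^{tA} = P · e^{tJ} · P⁻¹, and e^{tJ} can be computed block-by-block.

A has Jordan form
J =
  [-3,  1]
  [ 0, -3]
(up to reordering of blocks).

Per-block formulas:
  For a 2×2 Jordan block J_2(-3): exp(t · J_2(-3)) = e^(-3t)·(I + t·N), where N is the 2×2 nilpotent shift.

After assembling e^{tJ} and conjugating by P, we get:

e^{tA} =
  [exp(-3*t), t*exp(-3*t)]
  [0, exp(-3*t)]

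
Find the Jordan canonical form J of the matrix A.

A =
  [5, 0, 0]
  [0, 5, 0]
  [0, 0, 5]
J_1(5) ⊕ J_1(5) ⊕ J_1(5)

The characteristic polynomial is
  det(x·I − A) = x^3 - 15*x^2 + 75*x - 125 = (x - 5)^3

Eigenvalues and multiplicities (the geometric multiplicity of λ is n − rank(A − λI), which equals the number of Jordan blocks for λ):
  λ = 5: algebraic multiplicity = 3, geometric multiplicity = 3

Determining the block sizes for each eigenvalue:
  λ = 5: gm = am = 3, so every block has size 1 → block sizes [1, 1, 1]

Assembling the blocks gives a Jordan form
J =
  [5, 0, 0]
  [0, 5, 0]
  [0, 0, 5]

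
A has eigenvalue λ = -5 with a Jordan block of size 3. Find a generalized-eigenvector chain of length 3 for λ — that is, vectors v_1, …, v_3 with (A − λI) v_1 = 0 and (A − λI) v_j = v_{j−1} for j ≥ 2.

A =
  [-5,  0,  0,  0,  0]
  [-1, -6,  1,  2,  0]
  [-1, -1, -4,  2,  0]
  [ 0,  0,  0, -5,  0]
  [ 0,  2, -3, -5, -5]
A Jordan chain for λ = -5 of length 3:
v_1 = (0, 0, 0, 0, 1)ᵀ
v_2 = (0, -1, -1, 0, 0)ᵀ
v_3 = (1, 0, 0, 0, 0)ᵀ

Let N = A − (-5)·I. We want v_3 with N^3 v_3 = 0 but N^2 v_3 ≠ 0; then v_{j-1} := N · v_j for j = 3, …, 2.

Pick v_3 = (1, 0, 0, 0, 0)ᵀ.
Then v_2 = N · v_3 = (0, -1, -1, 0, 0)ᵀ.
Then v_1 = N · v_2 = (0, 0, 0, 0, 1)ᵀ.

Sanity check: (A − (-5)·I) v_1 = (0, 0, 0, 0, 0)ᵀ = 0. ✓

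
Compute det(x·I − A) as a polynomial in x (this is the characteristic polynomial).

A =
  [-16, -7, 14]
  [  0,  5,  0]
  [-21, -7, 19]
x^3 - 8*x^2 + 5*x + 50

Expanding det(x·I − A) (e.g. by cofactor expansion or by noting that A is similar to its Jordan form J, which has the same characteristic polynomial as A) gives
  χ_A(x) = x^3 - 8*x^2 + 5*x + 50
which factors as (x - 5)^2*(x + 2). The eigenvalues (with algebraic multiplicities) are λ = -2 with multiplicity 1, λ = 5 with multiplicity 2.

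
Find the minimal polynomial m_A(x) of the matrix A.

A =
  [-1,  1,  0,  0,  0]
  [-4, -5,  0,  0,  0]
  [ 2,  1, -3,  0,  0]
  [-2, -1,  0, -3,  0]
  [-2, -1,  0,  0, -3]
x^2 + 6*x + 9

The characteristic polynomial is χ_A(x) = (x + 3)^5, so the eigenvalues are known. The minimal polynomial is
  m_A(x) = Π_λ (x − λ)^{k_λ}
where k_λ is the size of the *largest* Jordan block for λ (equivalently, the smallest k with (A − λI)^k v = 0 for every generalised eigenvector v of λ).

  λ = -3: largest Jordan block has size 2, contributing (x + 3)^2

So m_A(x) = (x + 3)^2 = x^2 + 6*x + 9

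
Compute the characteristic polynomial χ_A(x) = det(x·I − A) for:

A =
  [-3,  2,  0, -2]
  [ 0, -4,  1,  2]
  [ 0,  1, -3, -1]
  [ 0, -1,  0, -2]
x^4 + 12*x^3 + 54*x^2 + 108*x + 81

Expanding det(x·I − A) (e.g. by cofactor expansion or by noting that A is similar to its Jordan form J, which has the same characteristic polynomial as A) gives
  χ_A(x) = x^4 + 12*x^3 + 54*x^2 + 108*x + 81
which factors as (x + 3)^4. The eigenvalues (with algebraic multiplicities) are λ = -3 with multiplicity 4.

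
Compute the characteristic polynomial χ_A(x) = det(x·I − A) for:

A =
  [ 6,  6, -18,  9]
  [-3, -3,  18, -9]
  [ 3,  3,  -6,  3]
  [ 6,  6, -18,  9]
x^4 - 6*x^3 + 9*x^2

Expanding det(x·I − A) (e.g. by cofactor expansion or by noting that A is similar to its Jordan form J, which has the same characteristic polynomial as A) gives
  χ_A(x) = x^4 - 6*x^3 + 9*x^2
which factors as x^2*(x - 3)^2. The eigenvalues (with algebraic multiplicities) are λ = 0 with multiplicity 2, λ = 3 with multiplicity 2.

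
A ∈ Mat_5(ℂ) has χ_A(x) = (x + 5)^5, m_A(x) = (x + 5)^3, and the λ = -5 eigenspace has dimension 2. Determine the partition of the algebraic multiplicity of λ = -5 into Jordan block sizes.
Block sizes for λ = -5: [3, 2]

Step 1 — from the characteristic polynomial, algebraic multiplicity of λ = -5 is 5. From dim ker(A − (-5)·I) = 2, there are exactly 2 Jordan blocks for λ = -5.
Step 2 — from the minimal polynomial, the factor (x + 5)^3 tells us the largest block for λ = -5 has size 3.
Step 3 — with total size 5, 2 blocks, and largest block 3, the block sizes (in nonincreasing order) are [3, 2].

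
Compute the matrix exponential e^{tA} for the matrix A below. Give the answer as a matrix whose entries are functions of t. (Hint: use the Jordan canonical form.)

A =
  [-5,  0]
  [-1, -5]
e^{tA} =
  [exp(-5*t), 0]
  [-t*exp(-5*t), exp(-5*t)]

Strategy: write A = P · J · P⁻¹ where J is a Jordan canonical form, so e^{tA} = P · e^{tJ} · P⁻¹, and e^{tJ} can be computed block-by-block.

A has Jordan form
J =
  [-5,  1]
  [ 0, -5]
(up to reordering of blocks).

Per-block formulas:
  For a 2×2 Jordan block J_2(-5): exp(t · J_2(-5)) = e^(-5t)·(I + t·N), where N is the 2×2 nilpotent shift.

After assembling e^{tJ} and conjugating by P, we get:

e^{tA} =
  [exp(-5*t), 0]
  [-t*exp(-5*t), exp(-5*t)]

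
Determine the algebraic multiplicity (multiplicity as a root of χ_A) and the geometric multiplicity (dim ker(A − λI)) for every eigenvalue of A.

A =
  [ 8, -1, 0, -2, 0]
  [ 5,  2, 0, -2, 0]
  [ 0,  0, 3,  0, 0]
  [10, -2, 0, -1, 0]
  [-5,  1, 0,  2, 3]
λ = 3: alg = 5, geom = 4

Step 1 — factor the characteristic polynomial to read off the algebraic multiplicities:
  χ_A(x) = (x - 3)^5

Step 2 — compute geometric multiplicities via the rank-nullity identity g(λ) = n − rank(A − λI):
  rank(A − (3)·I) = 1, so dim ker(A − (3)·I) = n − 1 = 4

Summary:
  λ = 3: algebraic multiplicity = 5, geometric multiplicity = 4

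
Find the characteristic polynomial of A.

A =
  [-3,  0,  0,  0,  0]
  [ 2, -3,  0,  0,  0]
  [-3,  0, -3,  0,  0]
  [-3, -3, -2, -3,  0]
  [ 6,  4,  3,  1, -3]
x^5 + 15*x^4 + 90*x^3 + 270*x^2 + 405*x + 243

Expanding det(x·I − A) (e.g. by cofactor expansion or by noting that A is similar to its Jordan form J, which has the same characteristic polynomial as A) gives
  χ_A(x) = x^5 + 15*x^4 + 90*x^3 + 270*x^2 + 405*x + 243
which factors as (x + 3)^5. The eigenvalues (with algebraic multiplicities) are λ = -3 with multiplicity 5.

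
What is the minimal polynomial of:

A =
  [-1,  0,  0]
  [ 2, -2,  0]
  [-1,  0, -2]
x^2 + 3*x + 2

The characteristic polynomial is χ_A(x) = (x + 1)*(x + 2)^2, so the eigenvalues are known. The minimal polynomial is
  m_A(x) = Π_λ (x − λ)^{k_λ}
where k_λ is the size of the *largest* Jordan block for λ (equivalently, the smallest k with (A − λI)^k v = 0 for every generalised eigenvector v of λ).

  λ = -2: largest Jordan block has size 1, contributing (x + 2)
  λ = -1: largest Jordan block has size 1, contributing (x + 1)

So m_A(x) = (x + 1)*(x + 2) = x^2 + 3*x + 2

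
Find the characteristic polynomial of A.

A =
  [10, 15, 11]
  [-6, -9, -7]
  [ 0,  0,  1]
x^3 - 2*x^2 + x

Expanding det(x·I − A) (e.g. by cofactor expansion or by noting that A is similar to its Jordan form J, which has the same characteristic polynomial as A) gives
  χ_A(x) = x^3 - 2*x^2 + x
which factors as x*(x - 1)^2. The eigenvalues (with algebraic multiplicities) are λ = 0 with multiplicity 1, λ = 1 with multiplicity 2.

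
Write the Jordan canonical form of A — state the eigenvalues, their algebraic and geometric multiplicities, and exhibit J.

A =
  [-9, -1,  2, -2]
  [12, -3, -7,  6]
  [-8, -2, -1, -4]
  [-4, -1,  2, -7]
J_3(-5) ⊕ J_1(-5)

The characteristic polynomial is
  det(x·I − A) = x^4 + 20*x^3 + 150*x^2 + 500*x + 625 = (x + 5)^4

Eigenvalues and multiplicities (the geometric multiplicity of λ is n − rank(A − λI), which equals the number of Jordan blocks for λ):
  λ = -5: algebraic multiplicity = 4, geometric multiplicity = 2

Determining the block sizes for each eigenvalue:
  λ = -5: with am = 4 and gm = 2, the partition is not yet determined (e.g. several partitions of 4 into 2 parts exist). Let N = A − (-5)·I. Computing rank(N^1) = 2, rank(N^2) = 1, rank(N^3) = 0; the number of blocks of size ≥ j is rank(N^{j−1}) − rank(N^j), giving [2, 1, 1]. So we have 1 block(s) of size 3, 1 block(s) of size 1 → block sizes [3, 1]

Assembling the blocks gives a Jordan form
J =
  [-5,  1,  0,  0]
  [ 0, -5,  1,  0]
  [ 0,  0, -5,  0]
  [ 0,  0,  0, -5]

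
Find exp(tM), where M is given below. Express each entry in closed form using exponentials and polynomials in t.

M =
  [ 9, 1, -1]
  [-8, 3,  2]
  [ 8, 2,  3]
e^{tM} =
  [4*t*exp(5*t) + exp(5*t), t*exp(5*t), -t*exp(5*t)]
  [-8*t*exp(5*t), -2*t*exp(5*t) + exp(5*t), 2*t*exp(5*t)]
  [8*t*exp(5*t), 2*t*exp(5*t), -2*t*exp(5*t) + exp(5*t)]

Strategy: write M = P · J · P⁻¹ where J is a Jordan canonical form, so e^{tM} = P · e^{tJ} · P⁻¹, and e^{tJ} can be computed block-by-block.

M has Jordan form
J =
  [5, 1, 0]
  [0, 5, 0]
  [0, 0, 5]
(up to reordering of blocks).

Per-block formulas:
  For a 2×2 Jordan block J_2(5): exp(t · J_2(5)) = e^(5t)·(I + t·N), where N is the 2×2 nilpotent shift.
  For a 1×1 block at λ = 5: exp(t · [5]) = [e^(5t)].

After assembling e^{tJ} and conjugating by P, we get:

e^{tM} =
  [4*t*exp(5*t) + exp(5*t), t*exp(5*t), -t*exp(5*t)]
  [-8*t*exp(5*t), -2*t*exp(5*t) + exp(5*t), 2*t*exp(5*t)]
  [8*t*exp(5*t), 2*t*exp(5*t), -2*t*exp(5*t) + exp(5*t)]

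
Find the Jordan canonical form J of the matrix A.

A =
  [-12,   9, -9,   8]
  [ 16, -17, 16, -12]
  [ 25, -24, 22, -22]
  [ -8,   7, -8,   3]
J_3(-3) ⊕ J_1(5)

The characteristic polynomial is
  det(x·I − A) = x^4 + 4*x^3 - 18*x^2 - 108*x - 135 = (x - 5)*(x + 3)^3

Eigenvalues and multiplicities (the geometric multiplicity of λ is n − rank(A − λI), which equals the number of Jordan blocks for λ):
  λ = -3: algebraic multiplicity = 3, geometric multiplicity = 1
  λ = 5: algebraic multiplicity = 1, geometric multiplicity = 1

Determining the block sizes for each eigenvalue:
  λ = -3: one block (gm = 1), so the single block has size am = 3 → block sizes [3]
  λ = 5: one block (gm = 1), so the single block has size am = 1 → block sizes [1]

Assembling the blocks gives a Jordan form
J =
  [-3,  1,  0, 0]
  [ 0, -3,  1, 0]
  [ 0,  0, -3, 0]
  [ 0,  0,  0, 5]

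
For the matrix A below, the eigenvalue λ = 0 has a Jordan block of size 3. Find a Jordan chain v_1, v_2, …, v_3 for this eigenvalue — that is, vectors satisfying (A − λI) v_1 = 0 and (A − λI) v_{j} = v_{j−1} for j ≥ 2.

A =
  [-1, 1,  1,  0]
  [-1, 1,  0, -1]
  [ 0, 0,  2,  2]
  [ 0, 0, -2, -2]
A Jordan chain for λ = 0 of length 3:
v_1 = (1, 1, 0, 0)ᵀ
v_2 = (1, 0, 2, -2)ᵀ
v_3 = (0, 0, 1, 0)ᵀ

Let N = A − (0)·I. We want v_3 with N^3 v_3 = 0 but N^2 v_3 ≠ 0; then v_{j-1} := N · v_j for j = 3, …, 2.

Pick v_3 = (0, 0, 1, 0)ᵀ.
Then v_2 = N · v_3 = (1, 0, 2, -2)ᵀ.
Then v_1 = N · v_2 = (1, 1, 0, 0)ᵀ.

Sanity check: (A − (0)·I) v_1 = (0, 0, 0, 0)ᵀ = 0. ✓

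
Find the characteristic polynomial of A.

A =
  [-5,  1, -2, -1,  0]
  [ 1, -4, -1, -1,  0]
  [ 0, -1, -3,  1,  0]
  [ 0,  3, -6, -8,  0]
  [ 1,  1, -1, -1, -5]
x^5 + 25*x^4 + 250*x^3 + 1250*x^2 + 3125*x + 3125

Expanding det(x·I − A) (e.g. by cofactor expansion or by noting that A is similar to its Jordan form J, which has the same characteristic polynomial as A) gives
  χ_A(x) = x^5 + 25*x^4 + 250*x^3 + 1250*x^2 + 3125*x + 3125
which factors as (x + 5)^5. The eigenvalues (with algebraic multiplicities) are λ = -5 with multiplicity 5.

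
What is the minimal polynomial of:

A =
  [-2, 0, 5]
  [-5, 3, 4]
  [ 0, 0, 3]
x^3 - 4*x^2 - 3*x + 18

The characteristic polynomial is χ_A(x) = (x - 3)^2*(x + 2), so the eigenvalues are known. The minimal polynomial is
  m_A(x) = Π_λ (x − λ)^{k_λ}
where k_λ is the size of the *largest* Jordan block for λ (equivalently, the smallest k with (A − λI)^k v = 0 for every generalised eigenvector v of λ).

  λ = -2: largest Jordan block has size 1, contributing (x + 2)
  λ = 3: largest Jordan block has size 2, contributing (x − 3)^2

So m_A(x) = (x - 3)^2*(x + 2) = x^3 - 4*x^2 - 3*x + 18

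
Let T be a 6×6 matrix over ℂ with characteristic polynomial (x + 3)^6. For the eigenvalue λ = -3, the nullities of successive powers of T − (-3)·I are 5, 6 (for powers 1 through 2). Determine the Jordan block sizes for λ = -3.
Block sizes for λ = -3: [2, 1, 1, 1, 1]

From the dimensions of kernels of powers, the number of Jordan blocks of size at least j is d_j − d_{j−1} where d_j = dim ker(N^j) (with d_0 = 0). Computing the differences gives [5, 1].
The number of blocks of size exactly k is (#blocks of size ≥ k) − (#blocks of size ≥ k + 1), so the partition is: 4 block(s) of size 1, 1 block(s) of size 2.
In nonincreasing order the block sizes are [2, 1, 1, 1, 1].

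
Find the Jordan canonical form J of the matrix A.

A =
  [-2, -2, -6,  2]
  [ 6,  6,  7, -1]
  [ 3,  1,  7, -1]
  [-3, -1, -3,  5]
J_3(4) ⊕ J_1(4)

The characteristic polynomial is
  det(x·I − A) = x^4 - 16*x^3 + 96*x^2 - 256*x + 256 = (x - 4)^4

Eigenvalues and multiplicities (the geometric multiplicity of λ is n − rank(A − λI), which equals the number of Jordan blocks for λ):
  λ = 4: algebraic multiplicity = 4, geometric multiplicity = 2

Determining the block sizes for each eigenvalue:
  λ = 4: with am = 4 and gm = 2, the partition is not yet determined (e.g. several partitions of 4 into 2 parts exist). Let N = A − (4)·I. Computing rank(N^1) = 2, rank(N^2) = 1, rank(N^3) = 0; the number of blocks of size ≥ j is rank(N^{j−1}) − rank(N^j), giving [2, 1, 1]. So we have 1 block(s) of size 3, 1 block(s) of size 1 → block sizes [3, 1]

Assembling the blocks gives a Jordan form
J =
  [4, 1, 0, 0]
  [0, 4, 1, 0]
  [0, 0, 4, 0]
  [0, 0, 0, 4]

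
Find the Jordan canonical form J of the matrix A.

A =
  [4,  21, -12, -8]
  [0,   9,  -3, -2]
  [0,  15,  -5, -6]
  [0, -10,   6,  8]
J_3(4) ⊕ J_1(4)

The characteristic polynomial is
  det(x·I − A) = x^4 - 16*x^3 + 96*x^2 - 256*x + 256 = (x - 4)^4

Eigenvalues and multiplicities (the geometric multiplicity of λ is n − rank(A − λI), which equals the number of Jordan blocks for λ):
  λ = 4: algebraic multiplicity = 4, geometric multiplicity = 2

Determining the block sizes for each eigenvalue:
  λ = 4: with am = 4 and gm = 2, the partition is not yet determined (e.g. several partitions of 4 into 2 parts exist). Let N = A − (4)·I. Computing rank(N^1) = 2, rank(N^2) = 1, rank(N^3) = 0; the number of blocks of size ≥ j is rank(N^{j−1}) − rank(N^j), giving [2, 1, 1]. So we have 1 block(s) of size 3, 1 block(s) of size 1 → block sizes [3, 1]

Assembling the blocks gives a Jordan form
J =
  [4, 1, 0, 0]
  [0, 4, 1, 0]
  [0, 0, 4, 0]
  [0, 0, 0, 4]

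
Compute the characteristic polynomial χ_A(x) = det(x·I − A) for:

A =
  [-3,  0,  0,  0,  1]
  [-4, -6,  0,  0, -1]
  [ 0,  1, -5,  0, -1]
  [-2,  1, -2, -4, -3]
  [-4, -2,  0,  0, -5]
x^5 + 23*x^4 + 211*x^3 + 965*x^2 + 2200*x + 2000

Expanding det(x·I − A) (e.g. by cofactor expansion or by noting that A is similar to its Jordan form J, which has the same characteristic polynomial as A) gives
  χ_A(x) = x^5 + 23*x^4 + 211*x^3 + 965*x^2 + 2200*x + 2000
which factors as (x + 4)^2*(x + 5)^3. The eigenvalues (with algebraic multiplicities) are λ = -5 with multiplicity 3, λ = -4 with multiplicity 2.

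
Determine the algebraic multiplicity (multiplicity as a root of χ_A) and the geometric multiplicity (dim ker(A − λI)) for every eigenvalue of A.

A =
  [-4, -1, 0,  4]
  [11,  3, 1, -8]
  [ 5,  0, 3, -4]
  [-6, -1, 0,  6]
λ = 2: alg = 4, geom = 2

Step 1 — factor the characteristic polynomial to read off the algebraic multiplicities:
  χ_A(x) = (x - 2)^4

Step 2 — compute geometric multiplicities via the rank-nullity identity g(λ) = n − rank(A − λI):
  rank(A − (2)·I) = 2, so dim ker(A − (2)·I) = n − 2 = 2

Summary:
  λ = 2: algebraic multiplicity = 4, geometric multiplicity = 2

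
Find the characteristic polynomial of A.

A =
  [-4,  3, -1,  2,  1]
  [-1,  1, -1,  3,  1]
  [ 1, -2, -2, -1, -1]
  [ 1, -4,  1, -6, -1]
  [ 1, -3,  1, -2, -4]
x^5 + 15*x^4 + 90*x^3 + 270*x^2 + 405*x + 243

Expanding det(x·I − A) (e.g. by cofactor expansion or by noting that A is similar to its Jordan form J, which has the same characteristic polynomial as A) gives
  χ_A(x) = x^5 + 15*x^4 + 90*x^3 + 270*x^2 + 405*x + 243
which factors as (x + 3)^5. The eigenvalues (with algebraic multiplicities) are λ = -3 with multiplicity 5.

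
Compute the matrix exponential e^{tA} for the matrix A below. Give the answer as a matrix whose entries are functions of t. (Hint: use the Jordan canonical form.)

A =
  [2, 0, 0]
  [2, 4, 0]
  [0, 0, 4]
e^{tA} =
  [exp(2*t), 0, 0]
  [exp(4*t) - exp(2*t), exp(4*t), 0]
  [0, 0, exp(4*t)]

Strategy: write A = P · J · P⁻¹ where J is a Jordan canonical form, so e^{tA} = P · e^{tJ} · P⁻¹, and e^{tJ} can be computed block-by-block.

A has Jordan form
J =
  [2, 0, 0]
  [0, 4, 0]
  [0, 0, 4]
(up to reordering of blocks).

Per-block formulas:
  For a 1×1 block at λ = 4: exp(t · [4]) = [e^(4t)].
  For a 1×1 block at λ = 2: exp(t · [2]) = [e^(2t)].

After assembling e^{tJ} and conjugating by P, we get:

e^{tA} =
  [exp(2*t), 0, 0]
  [exp(4*t) - exp(2*t), exp(4*t), 0]
  [0, 0, exp(4*t)]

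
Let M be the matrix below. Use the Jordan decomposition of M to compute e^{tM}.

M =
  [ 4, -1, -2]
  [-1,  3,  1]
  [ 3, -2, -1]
e^{tM} =
  [-t^2*exp(2*t)/2 + 2*t*exp(2*t) + exp(2*t), t^2*exp(2*t)/2 - t*exp(2*t), t^2*exp(2*t)/2 - 2*t*exp(2*t)]
  [-t*exp(2*t), t*exp(2*t) + exp(2*t), t*exp(2*t)]
  [-t^2*exp(2*t)/2 + 3*t*exp(2*t), t^2*exp(2*t)/2 - 2*t*exp(2*t), t^2*exp(2*t)/2 - 3*t*exp(2*t) + exp(2*t)]

Strategy: write M = P · J · P⁻¹ where J is a Jordan canonical form, so e^{tM} = P · e^{tJ} · P⁻¹, and e^{tJ} can be computed block-by-block.

M has Jordan form
J =
  [2, 1, 0]
  [0, 2, 1]
  [0, 0, 2]
(up to reordering of blocks).

Per-block formulas:
  For a 3×3 Jordan block J_3(2): exp(t · J_3(2)) = e^(2t)·(I + t·N + (t^2/2)·N^2), where N is the 3×3 nilpotent shift.

After assembling e^{tJ} and conjugating by P, we get:

e^{tM} =
  [-t^2*exp(2*t)/2 + 2*t*exp(2*t) + exp(2*t), t^2*exp(2*t)/2 - t*exp(2*t), t^2*exp(2*t)/2 - 2*t*exp(2*t)]
  [-t*exp(2*t), t*exp(2*t) + exp(2*t), t*exp(2*t)]
  [-t^2*exp(2*t)/2 + 3*t*exp(2*t), t^2*exp(2*t)/2 - 2*t*exp(2*t), t^2*exp(2*t)/2 - 3*t*exp(2*t) + exp(2*t)]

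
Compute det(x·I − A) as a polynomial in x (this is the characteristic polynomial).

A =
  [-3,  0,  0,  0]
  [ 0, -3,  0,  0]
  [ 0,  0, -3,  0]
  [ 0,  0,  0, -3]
x^4 + 12*x^3 + 54*x^2 + 108*x + 81

Expanding det(x·I − A) (e.g. by cofactor expansion or by noting that A is similar to its Jordan form J, which has the same characteristic polynomial as A) gives
  χ_A(x) = x^4 + 12*x^3 + 54*x^2 + 108*x + 81
which factors as (x + 3)^4. The eigenvalues (with algebraic multiplicities) are λ = -3 with multiplicity 4.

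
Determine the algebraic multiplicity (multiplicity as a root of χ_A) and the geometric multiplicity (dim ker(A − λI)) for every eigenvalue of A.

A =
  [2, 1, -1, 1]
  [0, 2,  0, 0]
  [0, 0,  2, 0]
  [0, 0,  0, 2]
λ = 2: alg = 4, geom = 3

Step 1 — factor the characteristic polynomial to read off the algebraic multiplicities:
  χ_A(x) = (x - 2)^4

Step 2 — compute geometric multiplicities via the rank-nullity identity g(λ) = n − rank(A − λI):
  rank(A − (2)·I) = 1, so dim ker(A − (2)·I) = n − 1 = 3

Summary:
  λ = 2: algebraic multiplicity = 4, geometric multiplicity = 3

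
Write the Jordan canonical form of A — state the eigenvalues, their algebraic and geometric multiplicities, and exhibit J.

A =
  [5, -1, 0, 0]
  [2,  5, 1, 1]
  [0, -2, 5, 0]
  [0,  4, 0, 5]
J_3(5) ⊕ J_1(5)

The characteristic polynomial is
  det(x·I − A) = x^4 - 20*x^3 + 150*x^2 - 500*x + 625 = (x - 5)^4

Eigenvalues and multiplicities (the geometric multiplicity of λ is n − rank(A − λI), which equals the number of Jordan blocks for λ):
  λ = 5: algebraic multiplicity = 4, geometric multiplicity = 2

Determining the block sizes for each eigenvalue:
  λ = 5: with am = 4 and gm = 2, the partition is not yet determined (e.g. several partitions of 4 into 2 parts exist). Let N = A − (5)·I. Computing rank(N^1) = 2, rank(N^2) = 1, rank(N^3) = 0; the number of blocks of size ≥ j is rank(N^{j−1}) − rank(N^j), giving [2, 1, 1]. So we have 1 block(s) of size 3, 1 block(s) of size 1 → block sizes [3, 1]

Assembling the blocks gives a Jordan form
J =
  [5, 1, 0, 0]
  [0, 5, 1, 0]
  [0, 0, 5, 0]
  [0, 0, 0, 5]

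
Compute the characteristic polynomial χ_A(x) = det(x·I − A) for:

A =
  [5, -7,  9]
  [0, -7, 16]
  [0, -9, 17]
x^3 - 15*x^2 + 75*x - 125

Expanding det(x·I − A) (e.g. by cofactor expansion or by noting that A is similar to its Jordan form J, which has the same characteristic polynomial as A) gives
  χ_A(x) = x^3 - 15*x^2 + 75*x - 125
which factors as (x - 5)^3. The eigenvalues (with algebraic multiplicities) are λ = 5 with multiplicity 3.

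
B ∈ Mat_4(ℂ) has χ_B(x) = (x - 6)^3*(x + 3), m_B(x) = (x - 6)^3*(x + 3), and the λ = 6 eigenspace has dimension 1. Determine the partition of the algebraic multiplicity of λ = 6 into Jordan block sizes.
Block sizes for λ = 6: [3]

Step 1 — from the characteristic polynomial, algebraic multiplicity of λ = 6 is 3. From dim ker(B − (6)·I) = 1, there are exactly 1 Jordan blocks for λ = 6.
Step 2 — from the minimal polynomial, the factor (x − 6)^3 tells us the largest block for λ = 6 has size 3.
Step 3 — with total size 3, 1 blocks, and largest block 3, the block sizes (in nonincreasing order) are [3].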